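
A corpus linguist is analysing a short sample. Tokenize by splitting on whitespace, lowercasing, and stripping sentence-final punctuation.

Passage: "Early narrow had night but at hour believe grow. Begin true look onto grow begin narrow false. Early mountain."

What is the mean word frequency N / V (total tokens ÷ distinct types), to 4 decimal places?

1.2667

N = 19 tokens, V = 15 types.
Mean frequency = N / V = 19 / 15 = 1.2667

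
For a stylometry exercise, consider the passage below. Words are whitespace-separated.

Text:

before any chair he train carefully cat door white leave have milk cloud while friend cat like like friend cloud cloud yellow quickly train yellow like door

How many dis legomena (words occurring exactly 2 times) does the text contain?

Frequencies: cloud:3, like:3, train:2, cat:2, door:2, friend:2, yellow:2, before:1, any:1, chair:1, he:1, carefully:1, white:1, leave:1, have:1, milk:1, while:1, quickly:1
Words with frequency 2: cat, door, friend, train, yellow

5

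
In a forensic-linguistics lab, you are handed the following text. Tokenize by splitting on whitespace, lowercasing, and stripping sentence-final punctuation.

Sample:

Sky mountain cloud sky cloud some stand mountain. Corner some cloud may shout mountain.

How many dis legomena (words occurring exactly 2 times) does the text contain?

2

Frequencies: mountain:3, cloud:3, sky:2, some:2, stand:1, corner:1, may:1, shout:1
Words with frequency 2: sky, some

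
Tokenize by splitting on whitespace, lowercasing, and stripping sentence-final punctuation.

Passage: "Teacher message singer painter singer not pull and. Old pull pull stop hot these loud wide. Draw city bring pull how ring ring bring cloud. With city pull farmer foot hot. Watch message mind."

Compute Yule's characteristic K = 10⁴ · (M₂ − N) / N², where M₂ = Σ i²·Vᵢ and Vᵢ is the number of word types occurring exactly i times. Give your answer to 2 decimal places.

276.82

Frequencies: pull:5, message:2, singer:2, hot:2, city:2, bring:2, ring:2, teacher:1, painter:1, not:1, and:1, old:1, stop:1, these:1, loud:1, wide:1, draw:1, how:1, cloud:1, with:1, … (4 more, each freq 1)
N = 34. Frequency spectrum: V_1=17, V_2=6, V_5=1
M₂ = 1²·17 + 2²·6 + 5²·1 = 66
K = 10000 × (66 − 34) / 34² = 276.82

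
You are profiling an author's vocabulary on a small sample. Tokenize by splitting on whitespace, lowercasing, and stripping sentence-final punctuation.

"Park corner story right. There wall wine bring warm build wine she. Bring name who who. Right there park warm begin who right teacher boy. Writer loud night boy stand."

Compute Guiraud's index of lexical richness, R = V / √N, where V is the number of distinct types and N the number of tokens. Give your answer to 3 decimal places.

N = 30, V = 20.
√N = 5.477226
R = 20 / 5.477226 = 3.651

3.651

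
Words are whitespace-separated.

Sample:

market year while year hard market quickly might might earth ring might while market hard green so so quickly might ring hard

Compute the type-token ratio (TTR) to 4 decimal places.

N = 22 tokens, V = 10 types.
TTR = V / N = 10 / 22 = 0.4545

0.4545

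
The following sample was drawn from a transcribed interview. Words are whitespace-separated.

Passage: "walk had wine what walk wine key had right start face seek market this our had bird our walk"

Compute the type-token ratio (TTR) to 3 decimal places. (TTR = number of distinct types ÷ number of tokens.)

N = 19 tokens, V = 13 types.
TTR = V / N = 13 / 19 = 0.684

0.684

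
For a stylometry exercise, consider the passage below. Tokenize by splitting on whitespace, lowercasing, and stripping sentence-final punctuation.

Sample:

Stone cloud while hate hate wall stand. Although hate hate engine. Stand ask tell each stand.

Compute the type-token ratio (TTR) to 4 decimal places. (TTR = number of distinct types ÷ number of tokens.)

N = 16 tokens, V = 11 types.
TTR = V / N = 11 / 16 = 0.6875

0.6875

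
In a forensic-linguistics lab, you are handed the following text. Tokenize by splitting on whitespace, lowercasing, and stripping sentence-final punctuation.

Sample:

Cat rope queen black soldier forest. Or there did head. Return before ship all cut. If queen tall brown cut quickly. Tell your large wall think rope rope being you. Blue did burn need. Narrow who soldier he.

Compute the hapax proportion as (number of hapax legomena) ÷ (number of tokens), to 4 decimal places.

Frequencies: rope:3, queen:2, soldier:2, did:2, cut:2, cat:1, black:1, forest:1, or:1, there:1, head:1, return:1, before:1, ship:1, all:1, if:1, tall:1, brown:1, quickly:1, tell:1, … (12 more, each freq 1)
Hapax count = 27; token count = 38.
Ratio = 27 / 38 = 0.7105

0.7105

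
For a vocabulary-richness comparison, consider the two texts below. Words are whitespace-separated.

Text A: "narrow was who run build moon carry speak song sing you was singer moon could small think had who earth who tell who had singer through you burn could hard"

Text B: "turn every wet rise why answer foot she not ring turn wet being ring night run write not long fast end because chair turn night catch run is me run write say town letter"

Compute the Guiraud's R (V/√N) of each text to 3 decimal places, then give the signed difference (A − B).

A: V=21, N=30, R=3.834
B: V=25, N=34, R=4.287
Difference = 3.834 − 4.287 = -0.453

-0.453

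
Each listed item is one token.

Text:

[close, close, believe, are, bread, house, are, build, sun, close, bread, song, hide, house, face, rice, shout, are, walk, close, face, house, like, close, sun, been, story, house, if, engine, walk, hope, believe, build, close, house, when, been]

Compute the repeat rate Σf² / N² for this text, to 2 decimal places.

0.07

Frequencies: close:6, house:5, are:3, believe:2, bread:2, build:2, sun:2, face:2, walk:2, been:2, song:1, hide:1, rice:1, shout:1, like:1, story:1, if:1, engine:1, hope:1, when:1
Σf² = 108; N² = 1444
Repeat rate = 108 / 1444 = 0.07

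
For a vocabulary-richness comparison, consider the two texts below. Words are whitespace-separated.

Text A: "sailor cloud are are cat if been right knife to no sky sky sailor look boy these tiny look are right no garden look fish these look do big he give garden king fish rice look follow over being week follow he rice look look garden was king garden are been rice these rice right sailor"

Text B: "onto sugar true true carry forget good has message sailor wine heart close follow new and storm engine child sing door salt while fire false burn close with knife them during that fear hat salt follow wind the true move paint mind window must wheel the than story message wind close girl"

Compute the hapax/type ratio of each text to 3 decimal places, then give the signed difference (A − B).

A: hapax=14, V=28, ratio=0.500
B: hapax=36, V=43, ratio=0.837
Difference = 0.500 − 0.837 = -0.337

-0.337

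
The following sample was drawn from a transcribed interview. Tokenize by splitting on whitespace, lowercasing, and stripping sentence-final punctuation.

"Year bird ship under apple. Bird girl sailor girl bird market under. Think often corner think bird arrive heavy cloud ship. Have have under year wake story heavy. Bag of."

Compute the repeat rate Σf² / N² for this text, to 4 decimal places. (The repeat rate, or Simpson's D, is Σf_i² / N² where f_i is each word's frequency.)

0.0667

Frequencies: bird:4, under:3, year:2, ship:2, girl:2, think:2, heavy:2, have:2, apple:1, sailor:1, market:1, often:1, corner:1, arrive:1, cloud:1, wake:1, story:1, bag:1, of:1
Σf² = 60; N² = 900
Repeat rate = 60 / 900 = 0.0667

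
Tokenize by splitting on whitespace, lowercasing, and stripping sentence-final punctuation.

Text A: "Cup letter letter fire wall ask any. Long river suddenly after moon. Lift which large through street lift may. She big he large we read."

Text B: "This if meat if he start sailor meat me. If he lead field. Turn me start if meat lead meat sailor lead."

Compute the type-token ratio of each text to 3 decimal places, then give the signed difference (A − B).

0.425

TTR(A) = 22/25 = 0.880
TTR(B) = 10/22 = 0.455
Difference = 0.880 − 0.455 = 0.425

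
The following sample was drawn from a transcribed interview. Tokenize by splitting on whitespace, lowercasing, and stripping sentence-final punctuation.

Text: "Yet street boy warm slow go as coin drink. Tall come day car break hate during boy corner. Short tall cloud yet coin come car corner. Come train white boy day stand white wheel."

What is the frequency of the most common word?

3

Frequencies: boy:3, come:3, yet:2, coin:2, tall:2, day:2, car:2, corner:2, white:2, street:1, warm:1, slow:1, go:1, as:1, drink:1, break:1, hate:1, during:1, short:1, cloud:1, … (3 more, each freq 1)
Most common: 'boy' with frequency 3.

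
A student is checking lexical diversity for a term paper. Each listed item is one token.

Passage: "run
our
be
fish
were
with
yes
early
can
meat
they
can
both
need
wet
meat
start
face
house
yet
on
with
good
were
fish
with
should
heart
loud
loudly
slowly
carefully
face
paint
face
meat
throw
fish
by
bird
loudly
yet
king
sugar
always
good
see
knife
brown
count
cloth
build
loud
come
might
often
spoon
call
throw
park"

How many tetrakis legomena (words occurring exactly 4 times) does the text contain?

Frequencies: fish:3, with:3, meat:3, face:3, were:2, can:2, yet:2, good:2, loud:2, loudly:2, throw:2, run:1, our:1, be:1, yes:1, early:1, they:1, both:1, need:1, wet:1, … (25 more, each freq 1)
Words with frequency 4: (none)

0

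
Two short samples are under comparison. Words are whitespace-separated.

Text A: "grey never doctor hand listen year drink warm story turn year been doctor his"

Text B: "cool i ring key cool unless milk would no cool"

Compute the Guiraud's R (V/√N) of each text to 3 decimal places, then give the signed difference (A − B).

A: V=12, N=14, R=3.207
B: V=8, N=10, R=2.530
Difference = 3.207 − 2.530 = 0.677

0.677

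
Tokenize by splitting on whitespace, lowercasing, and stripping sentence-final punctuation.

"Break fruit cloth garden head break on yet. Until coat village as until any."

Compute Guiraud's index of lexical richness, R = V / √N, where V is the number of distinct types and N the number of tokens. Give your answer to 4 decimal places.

N = 14, V = 12.
√N = 3.741657
R = 12 / 3.741657 = 3.2071

3.2071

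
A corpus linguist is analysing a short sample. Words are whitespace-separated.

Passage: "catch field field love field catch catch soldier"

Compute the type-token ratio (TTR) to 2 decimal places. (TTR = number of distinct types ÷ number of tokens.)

0.50

N = 8 tokens, V = 4 types.
TTR = V / N = 4 / 8 = 0.50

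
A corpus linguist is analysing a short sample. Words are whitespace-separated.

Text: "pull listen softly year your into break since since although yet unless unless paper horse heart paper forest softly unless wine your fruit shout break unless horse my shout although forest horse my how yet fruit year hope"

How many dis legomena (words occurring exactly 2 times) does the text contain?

12

Frequencies: unless:4, horse:3, softly:2, year:2, your:2, break:2, since:2, although:2, yet:2, paper:2, forest:2, fruit:2, shout:2, my:2, pull:1, listen:1, into:1, heart:1, wine:1, how:1, … (1 more, each freq 1)
Words with frequency 2: although, break, forest, fruit, my, paper, shout, since, softly, year, yet, your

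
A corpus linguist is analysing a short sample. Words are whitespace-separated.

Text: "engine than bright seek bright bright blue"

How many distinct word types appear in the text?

5

Distinct types: {blue, bright, engine, seek, than}
V = 5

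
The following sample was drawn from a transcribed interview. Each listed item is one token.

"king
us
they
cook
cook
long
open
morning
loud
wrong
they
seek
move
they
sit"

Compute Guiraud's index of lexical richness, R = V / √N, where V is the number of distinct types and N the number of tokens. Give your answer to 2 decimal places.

N = 15, V = 12.
√N = 3.872983
R = 12 / 3.872983 = 3.10

3.10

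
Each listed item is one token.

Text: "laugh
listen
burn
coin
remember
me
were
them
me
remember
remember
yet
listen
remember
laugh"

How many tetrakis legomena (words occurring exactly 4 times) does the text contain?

1

Frequencies: remember:4, laugh:2, listen:2, me:2, burn:1, coin:1, were:1, them:1, yet:1
Words with frequency 4: remember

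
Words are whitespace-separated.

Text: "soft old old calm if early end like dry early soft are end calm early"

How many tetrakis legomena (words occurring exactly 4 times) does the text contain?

Frequencies: early:3, soft:2, old:2, calm:2, end:2, if:1, like:1, dry:1, are:1
Words with frequency 4: (none)

0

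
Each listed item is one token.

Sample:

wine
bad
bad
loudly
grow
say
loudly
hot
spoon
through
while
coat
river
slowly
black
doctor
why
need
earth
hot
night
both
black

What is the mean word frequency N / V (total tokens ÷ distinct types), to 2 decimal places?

N = 23 tokens, V = 19 types.
Mean frequency = N / V = 23 / 19 = 1.21

1.21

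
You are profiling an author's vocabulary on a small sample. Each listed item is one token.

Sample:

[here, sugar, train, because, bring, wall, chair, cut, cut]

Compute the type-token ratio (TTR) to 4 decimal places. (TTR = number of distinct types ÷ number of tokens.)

0.8889

N = 9 tokens, V = 8 types.
TTR = V / N = 8 / 9 = 0.8889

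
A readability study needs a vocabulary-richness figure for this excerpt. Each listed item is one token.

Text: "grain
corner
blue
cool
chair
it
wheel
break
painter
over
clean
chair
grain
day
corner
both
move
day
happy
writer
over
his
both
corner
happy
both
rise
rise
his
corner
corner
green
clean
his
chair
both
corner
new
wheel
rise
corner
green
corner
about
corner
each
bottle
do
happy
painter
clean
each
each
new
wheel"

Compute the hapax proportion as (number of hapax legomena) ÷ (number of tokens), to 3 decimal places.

Frequencies: corner:9, both:4, chair:3, wheel:3, clean:3, happy:3, his:3, rise:3, each:3, grain:2, painter:2, over:2, day:2, green:2, new:2, blue:1, cool:1, it:1, break:1, move:1, … (4 more, each freq 1)
Hapax count = 9; token count = 55.
Ratio = 9 / 55 = 0.164

0.164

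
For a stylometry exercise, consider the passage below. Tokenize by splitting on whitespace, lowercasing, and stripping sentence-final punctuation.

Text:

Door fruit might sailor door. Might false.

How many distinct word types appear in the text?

5

Distinct types: {door, false, fruit, might, sailor}
V = 5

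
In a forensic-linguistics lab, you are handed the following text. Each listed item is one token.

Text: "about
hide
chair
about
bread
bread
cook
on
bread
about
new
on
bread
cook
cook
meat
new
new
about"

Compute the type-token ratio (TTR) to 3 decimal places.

0.421

N = 19 tokens, V = 8 types.
TTR = V / N = 8 / 19 = 0.421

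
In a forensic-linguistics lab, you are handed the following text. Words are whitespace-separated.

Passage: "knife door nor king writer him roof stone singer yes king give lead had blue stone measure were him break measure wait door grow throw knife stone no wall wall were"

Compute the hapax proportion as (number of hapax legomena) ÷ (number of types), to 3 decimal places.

0.636

Frequencies: stone:3, knife:2, door:2, king:2, him:2, measure:2, were:2, wall:2, nor:1, writer:1, roof:1, singer:1, yes:1, give:1, lead:1, had:1, blue:1, break:1, wait:1, grow:1, … (2 more, each freq 1)
Hapax count = 14; type count = 22.
Ratio = 14 / 22 = 0.636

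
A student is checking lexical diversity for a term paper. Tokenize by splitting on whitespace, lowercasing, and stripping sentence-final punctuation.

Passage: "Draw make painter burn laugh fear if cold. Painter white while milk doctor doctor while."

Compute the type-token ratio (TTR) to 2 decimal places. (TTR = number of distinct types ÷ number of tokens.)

N = 15 tokens, V = 12 types.
TTR = V / N = 12 / 15 = 0.80

0.80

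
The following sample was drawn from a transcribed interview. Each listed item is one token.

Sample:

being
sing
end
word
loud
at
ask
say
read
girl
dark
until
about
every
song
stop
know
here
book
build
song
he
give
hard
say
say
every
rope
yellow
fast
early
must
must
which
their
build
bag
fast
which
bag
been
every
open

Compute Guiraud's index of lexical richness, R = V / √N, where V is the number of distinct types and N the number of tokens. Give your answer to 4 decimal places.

5.0325

N = 43, V = 33.
√N = 6.557439
R = 33 / 6.557439 = 5.0325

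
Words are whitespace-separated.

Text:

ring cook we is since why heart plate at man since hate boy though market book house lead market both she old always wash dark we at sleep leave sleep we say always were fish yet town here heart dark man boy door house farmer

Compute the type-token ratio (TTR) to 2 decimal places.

N = 45 tokens, V = 33 types.
TTR = V / N = 33 / 45 = 0.73

0.73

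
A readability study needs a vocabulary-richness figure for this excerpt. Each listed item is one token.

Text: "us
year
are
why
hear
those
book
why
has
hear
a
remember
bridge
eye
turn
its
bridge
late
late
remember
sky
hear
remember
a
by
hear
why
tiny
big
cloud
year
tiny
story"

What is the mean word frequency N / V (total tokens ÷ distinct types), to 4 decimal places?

N = 33 tokens, V = 21 types.
Mean frequency = N / V = 33 / 21 = 1.5714

1.5714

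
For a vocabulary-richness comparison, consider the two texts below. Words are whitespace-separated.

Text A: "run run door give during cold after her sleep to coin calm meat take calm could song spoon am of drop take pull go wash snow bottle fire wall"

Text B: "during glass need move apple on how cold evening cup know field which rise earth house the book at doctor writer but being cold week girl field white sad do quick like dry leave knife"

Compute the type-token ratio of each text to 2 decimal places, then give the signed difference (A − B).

-0.04

TTR(A) = 26/29 = 0.90
TTR(B) = 33/35 = 0.94
Difference = 0.90 − 0.94 = -0.04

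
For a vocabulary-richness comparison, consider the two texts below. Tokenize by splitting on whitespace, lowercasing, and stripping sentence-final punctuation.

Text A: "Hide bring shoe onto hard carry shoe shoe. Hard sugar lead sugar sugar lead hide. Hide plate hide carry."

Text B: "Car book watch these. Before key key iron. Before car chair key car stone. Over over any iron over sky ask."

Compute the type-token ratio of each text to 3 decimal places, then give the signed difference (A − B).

-0.145

TTR(A) = 9/19 = 0.474
TTR(B) = 13/21 = 0.619
Difference = 0.474 − 0.619 = -0.145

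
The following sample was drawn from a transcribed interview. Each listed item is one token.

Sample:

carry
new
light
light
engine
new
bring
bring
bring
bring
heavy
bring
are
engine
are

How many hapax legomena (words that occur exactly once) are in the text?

2

Frequencies: bring:5, new:2, light:2, engine:2, are:2, carry:1, heavy:1
Hapax (freq=1): carry, heavy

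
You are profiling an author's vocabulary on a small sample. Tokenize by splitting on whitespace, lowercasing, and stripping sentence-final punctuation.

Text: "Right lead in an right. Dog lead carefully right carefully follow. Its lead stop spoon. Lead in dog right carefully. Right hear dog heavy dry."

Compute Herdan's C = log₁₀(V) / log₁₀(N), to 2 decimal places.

0.80

N = 25, V = 13.
log₁₀(V) = 1.113943, log₁₀(N) = 1.397940
C = 1.113943 / 1.397940 = 0.80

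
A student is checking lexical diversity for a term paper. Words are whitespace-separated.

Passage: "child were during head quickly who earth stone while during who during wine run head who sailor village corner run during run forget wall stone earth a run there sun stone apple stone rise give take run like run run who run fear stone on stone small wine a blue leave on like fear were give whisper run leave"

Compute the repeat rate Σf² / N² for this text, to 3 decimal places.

0.059

Frequencies: run:9, stone:6, during:4, who:4, were:2, head:2, earth:2, wine:2, a:2, give:2, like:2, fear:2, on:2, leave:2, child:1, quickly:1, while:1, sailor:1, village:1, corner:1, … (10 more, each freq 1)
Σf² = 205; N² = 3481
Repeat rate = 205 / 3481 = 0.059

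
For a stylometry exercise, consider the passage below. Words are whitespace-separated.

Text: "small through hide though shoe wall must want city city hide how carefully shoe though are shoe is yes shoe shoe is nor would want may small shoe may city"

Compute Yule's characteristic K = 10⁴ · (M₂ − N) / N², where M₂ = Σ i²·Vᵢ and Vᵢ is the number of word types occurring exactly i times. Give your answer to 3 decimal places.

533.333

Frequencies: shoe:6, city:3, small:2, hide:2, though:2, want:2, is:2, may:2, through:1, wall:1, must:1, how:1, carefully:1, are:1, yes:1, nor:1, would:1
N = 30. Frequency spectrum: V_1=9, V_2=6, V_3=1, V_6=1
M₂ = 1²·9 + 2²·6 + 3²·1 + 6²·1 = 78
K = 10000 × (78 − 30) / 30² = 533.333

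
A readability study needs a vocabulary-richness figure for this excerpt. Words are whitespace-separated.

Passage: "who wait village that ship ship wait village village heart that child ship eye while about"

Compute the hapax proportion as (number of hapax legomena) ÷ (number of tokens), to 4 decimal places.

Frequencies: village:3, ship:3, wait:2, that:2, who:1, heart:1, child:1, eye:1, while:1, about:1
Hapax count = 6; token count = 16.
Ratio = 6 / 16 = 0.3750

0.3750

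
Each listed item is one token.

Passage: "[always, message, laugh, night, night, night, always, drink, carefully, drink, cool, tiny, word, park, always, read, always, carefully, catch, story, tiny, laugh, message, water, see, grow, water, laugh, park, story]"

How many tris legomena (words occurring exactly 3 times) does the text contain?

2

Frequencies: always:4, laugh:3, night:3, message:2, drink:2, carefully:2, tiny:2, park:2, story:2, water:2, cool:1, word:1, read:1, catch:1, see:1, grow:1
Words with frequency 3: laugh, night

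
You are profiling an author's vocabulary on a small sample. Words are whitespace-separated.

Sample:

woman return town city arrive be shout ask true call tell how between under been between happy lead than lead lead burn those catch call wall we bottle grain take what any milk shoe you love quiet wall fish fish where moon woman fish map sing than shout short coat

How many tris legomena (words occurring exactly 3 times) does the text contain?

2

Frequencies: lead:3, fish:3, woman:2, shout:2, call:2, between:2, than:2, wall:2, return:1, town:1, city:1, arrive:1, be:1, ask:1, true:1, tell:1, how:1, under:1, been:1, happy:1, … (20 more, each freq 1)
Words with frequency 3: fish, lead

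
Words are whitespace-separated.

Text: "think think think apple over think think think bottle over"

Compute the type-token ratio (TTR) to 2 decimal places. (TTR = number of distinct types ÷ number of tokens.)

0.40

N = 10 tokens, V = 4 types.
TTR = V / N = 4 / 10 = 0.40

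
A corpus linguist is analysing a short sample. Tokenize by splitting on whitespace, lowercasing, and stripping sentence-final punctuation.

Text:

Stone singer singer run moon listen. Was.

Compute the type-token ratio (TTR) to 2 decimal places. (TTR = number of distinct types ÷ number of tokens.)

0.86

N = 7 tokens, V = 6 types.
TTR = V / N = 6 / 7 = 0.86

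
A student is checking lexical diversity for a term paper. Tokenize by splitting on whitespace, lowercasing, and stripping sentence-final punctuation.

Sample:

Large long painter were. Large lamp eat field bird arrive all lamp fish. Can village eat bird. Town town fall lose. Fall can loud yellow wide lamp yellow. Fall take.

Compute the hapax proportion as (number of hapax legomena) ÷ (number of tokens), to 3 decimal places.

Frequencies: lamp:3, fall:3, large:2, eat:2, bird:2, can:2, town:2, yellow:2, long:1, painter:1, were:1, field:1, arrive:1, all:1, fish:1, village:1, lose:1, loud:1, wide:1, take:1
Hapax count = 12; token count = 30.
Ratio = 12 / 30 = 0.400

0.400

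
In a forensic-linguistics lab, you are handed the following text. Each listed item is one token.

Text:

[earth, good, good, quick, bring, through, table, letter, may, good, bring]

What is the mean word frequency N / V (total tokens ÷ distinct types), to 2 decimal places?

N = 11 tokens, V = 8 types.
Mean frequency = N / V = 11 / 8 = 1.38

1.38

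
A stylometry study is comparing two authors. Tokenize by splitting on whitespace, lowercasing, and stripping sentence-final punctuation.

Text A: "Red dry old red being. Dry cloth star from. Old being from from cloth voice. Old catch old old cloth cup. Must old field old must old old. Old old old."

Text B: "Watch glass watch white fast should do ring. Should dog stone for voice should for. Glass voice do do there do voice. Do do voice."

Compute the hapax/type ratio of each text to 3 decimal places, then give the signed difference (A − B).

-0.083

A: hapax=5, V=12, ratio=0.417
B: hapax=6, V=12, ratio=0.500
Difference = 0.417 − 0.500 = -0.083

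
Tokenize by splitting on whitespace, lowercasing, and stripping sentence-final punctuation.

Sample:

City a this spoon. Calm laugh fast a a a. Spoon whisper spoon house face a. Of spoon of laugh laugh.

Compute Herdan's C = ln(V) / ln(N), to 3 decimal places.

N = 21, V = 11.
ln(V) = 2.397895, ln(N) = 3.044522
C = 2.397895 / 3.044522 = 0.788

0.788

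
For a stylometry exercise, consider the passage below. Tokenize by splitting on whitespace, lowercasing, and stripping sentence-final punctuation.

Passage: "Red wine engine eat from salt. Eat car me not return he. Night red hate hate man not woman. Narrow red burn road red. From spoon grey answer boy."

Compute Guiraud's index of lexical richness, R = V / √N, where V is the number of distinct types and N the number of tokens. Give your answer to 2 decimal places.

4.09

N = 29, V = 22.
√N = 5.385165
R = 22 / 5.385165 = 4.09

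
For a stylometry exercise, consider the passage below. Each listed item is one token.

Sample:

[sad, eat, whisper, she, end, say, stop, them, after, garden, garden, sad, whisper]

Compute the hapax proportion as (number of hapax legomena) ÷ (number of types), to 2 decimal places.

Frequencies: sad:2, whisper:2, garden:2, eat:1, she:1, end:1, say:1, stop:1, them:1, after:1
Hapax count = 7; type count = 10.
Ratio = 7 / 10 = 0.70

0.70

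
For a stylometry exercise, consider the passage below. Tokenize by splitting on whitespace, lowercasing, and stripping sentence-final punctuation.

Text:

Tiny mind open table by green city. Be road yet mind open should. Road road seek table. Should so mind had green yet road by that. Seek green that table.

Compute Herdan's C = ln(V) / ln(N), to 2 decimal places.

0.80

N = 30, V = 15.
ln(V) = 2.708050, ln(N) = 3.401197
C = 2.708050 / 3.401197 = 0.80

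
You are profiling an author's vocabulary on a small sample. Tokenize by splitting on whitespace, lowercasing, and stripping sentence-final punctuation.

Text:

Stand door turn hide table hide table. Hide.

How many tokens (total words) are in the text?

8

Tokens: stand, door, turn, hide, table, hide, table, hide
N = 8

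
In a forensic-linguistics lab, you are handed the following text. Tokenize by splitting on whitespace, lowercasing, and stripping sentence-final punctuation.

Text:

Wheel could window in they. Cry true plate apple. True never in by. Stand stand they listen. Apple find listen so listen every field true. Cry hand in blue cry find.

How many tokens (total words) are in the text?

31

Tokens: wheel, could, window, in, they, cry, true, plate, apple, true, never, in, by, stand, stand, they, listen, apple, find, listen, so, listen, every, field, true, cry, hand, in, blue, cry, find
N = 31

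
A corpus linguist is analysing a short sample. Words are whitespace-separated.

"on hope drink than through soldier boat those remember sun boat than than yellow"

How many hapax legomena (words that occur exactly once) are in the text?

Frequencies: than:3, boat:2, on:1, hope:1, drink:1, through:1, soldier:1, those:1, remember:1, sun:1, yellow:1
Hapax (freq=1): drink, hope, on, remember, soldier, sun, those, through, yellow

9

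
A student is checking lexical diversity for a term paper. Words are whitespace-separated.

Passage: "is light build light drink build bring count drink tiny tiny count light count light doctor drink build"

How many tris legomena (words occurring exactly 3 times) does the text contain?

3

Frequencies: light:4, build:3, drink:3, count:3, tiny:2, is:1, bring:1, doctor:1
Words with frequency 3: build, count, drink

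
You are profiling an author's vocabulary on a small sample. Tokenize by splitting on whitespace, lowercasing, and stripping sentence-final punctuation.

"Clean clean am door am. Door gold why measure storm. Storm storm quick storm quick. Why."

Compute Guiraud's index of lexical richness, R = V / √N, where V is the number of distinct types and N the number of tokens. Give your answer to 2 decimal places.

2.00

N = 16, V = 8.
√N = 4.000000
R = 8 / 4.000000 = 2.00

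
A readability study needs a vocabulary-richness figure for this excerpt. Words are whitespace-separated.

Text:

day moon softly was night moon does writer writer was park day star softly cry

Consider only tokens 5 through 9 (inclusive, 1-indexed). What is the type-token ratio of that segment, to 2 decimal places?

Segment tokens 5–9: night, moon, does, writer, writer
Segment N = 5, segment V = 4.
TTR = 4 / 5 = 0.80

0.80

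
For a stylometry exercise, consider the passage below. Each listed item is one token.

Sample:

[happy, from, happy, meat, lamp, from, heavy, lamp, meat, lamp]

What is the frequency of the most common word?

Frequencies: lamp:3, happy:2, from:2, meat:2, heavy:1
Most common: 'lamp' with frequency 3.

3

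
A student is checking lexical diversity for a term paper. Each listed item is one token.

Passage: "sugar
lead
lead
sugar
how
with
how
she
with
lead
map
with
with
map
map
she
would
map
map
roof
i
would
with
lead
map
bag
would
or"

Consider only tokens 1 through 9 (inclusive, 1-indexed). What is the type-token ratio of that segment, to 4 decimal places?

Segment tokens 1–9: sugar, lead, lead, sugar, how, with, how, she, with
Segment N = 9, segment V = 5.
TTR = 5 / 9 = 0.5556

0.5556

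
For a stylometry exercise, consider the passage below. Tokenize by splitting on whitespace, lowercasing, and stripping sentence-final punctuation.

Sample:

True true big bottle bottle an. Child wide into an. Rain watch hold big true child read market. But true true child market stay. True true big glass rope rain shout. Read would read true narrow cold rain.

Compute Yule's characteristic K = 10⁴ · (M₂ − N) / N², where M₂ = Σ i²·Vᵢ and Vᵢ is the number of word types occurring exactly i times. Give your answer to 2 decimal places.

Frequencies: true:8, big:3, child:3, rain:3, read:3, bottle:2, an:2, market:2, wide:1, into:1, watch:1, hold:1, but:1, stay:1, glass:1, rope:1, shout:1, would:1, narrow:1, cold:1
N = 38. Frequency spectrum: V_1=12, V_2=3, V_3=4, V_8=1
M₂ = 1²·12 + 2²·3 + 3²·4 + 8²·1 = 124
K = 10000 × (124 − 38) / 38² = 595.57

595.57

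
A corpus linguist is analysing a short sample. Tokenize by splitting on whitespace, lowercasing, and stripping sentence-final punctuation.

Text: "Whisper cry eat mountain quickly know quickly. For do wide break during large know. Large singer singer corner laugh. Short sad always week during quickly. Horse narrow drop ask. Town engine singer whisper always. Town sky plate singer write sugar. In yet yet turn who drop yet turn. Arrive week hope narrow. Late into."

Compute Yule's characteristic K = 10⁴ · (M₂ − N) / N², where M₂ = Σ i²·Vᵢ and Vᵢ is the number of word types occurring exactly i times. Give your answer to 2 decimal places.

Frequencies: singer:4, quickly:3, yet:3, whisper:2, know:2, during:2, large:2, always:2, week:2, narrow:2, drop:2, town:2, turn:2, cry:1, eat:1, mountain:1, for:1, do:1, wide:1, break:1, … (17 more, each freq 1)
N = 54. Frequency spectrum: V_1=24, V_2=10, V_3=2, V_4=1
M₂ = 1²·24 + 2²·10 + 3²·2 + 4²·1 = 98
K = 10000 × (98 − 54) / 54² = 150.89

150.89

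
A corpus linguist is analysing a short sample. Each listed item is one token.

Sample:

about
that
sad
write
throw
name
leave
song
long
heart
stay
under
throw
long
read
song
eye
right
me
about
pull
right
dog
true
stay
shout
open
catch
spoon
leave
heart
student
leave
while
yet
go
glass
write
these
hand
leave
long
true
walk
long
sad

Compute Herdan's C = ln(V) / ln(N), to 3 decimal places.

0.897

N = 46, V = 31.
ln(V) = 3.433987, ln(N) = 3.828641
C = 3.433987 / 3.828641 = 0.897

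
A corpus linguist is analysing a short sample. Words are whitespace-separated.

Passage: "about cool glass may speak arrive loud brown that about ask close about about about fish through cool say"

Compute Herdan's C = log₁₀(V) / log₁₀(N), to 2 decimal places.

N = 19, V = 14.
log₁₀(V) = 1.146128, log₁₀(N) = 1.278754
C = 1.146128 / 1.278754 = 0.90

0.90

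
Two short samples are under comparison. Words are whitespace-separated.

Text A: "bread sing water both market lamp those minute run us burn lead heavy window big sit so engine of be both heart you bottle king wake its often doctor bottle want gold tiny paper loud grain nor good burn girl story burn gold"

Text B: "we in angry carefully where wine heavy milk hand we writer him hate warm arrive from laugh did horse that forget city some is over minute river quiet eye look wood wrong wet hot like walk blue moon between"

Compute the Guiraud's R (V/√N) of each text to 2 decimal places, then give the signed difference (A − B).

A: V=38, N=43, R=5.79
B: V=38, N=39, R=6.08
Difference = 5.79 − 6.08 = -0.29

-0.29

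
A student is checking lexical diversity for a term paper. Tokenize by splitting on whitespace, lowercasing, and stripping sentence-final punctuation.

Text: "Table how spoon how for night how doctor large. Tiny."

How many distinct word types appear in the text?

Distinct types: {doctor, for, how, large, night, spoon, table, tiny}
V = 8

8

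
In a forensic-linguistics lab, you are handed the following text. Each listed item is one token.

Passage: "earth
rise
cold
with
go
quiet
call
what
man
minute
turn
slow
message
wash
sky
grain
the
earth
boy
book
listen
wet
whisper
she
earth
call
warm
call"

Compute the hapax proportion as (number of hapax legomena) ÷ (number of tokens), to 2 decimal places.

0.79

Frequencies: earth:3, call:3, rise:1, cold:1, with:1, go:1, quiet:1, what:1, man:1, minute:1, turn:1, slow:1, message:1, wash:1, sky:1, grain:1, the:1, boy:1, book:1, listen:1, … (4 more, each freq 1)
Hapax count = 22; token count = 28.
Ratio = 22 / 28 = 0.79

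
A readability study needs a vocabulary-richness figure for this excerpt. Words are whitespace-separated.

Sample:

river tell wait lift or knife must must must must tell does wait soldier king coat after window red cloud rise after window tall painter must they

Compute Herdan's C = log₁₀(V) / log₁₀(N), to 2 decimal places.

0.89

N = 27, V = 19.
log₁₀(V) = 1.278754, log₁₀(N) = 1.431364
C = 1.278754 / 1.431364 = 0.89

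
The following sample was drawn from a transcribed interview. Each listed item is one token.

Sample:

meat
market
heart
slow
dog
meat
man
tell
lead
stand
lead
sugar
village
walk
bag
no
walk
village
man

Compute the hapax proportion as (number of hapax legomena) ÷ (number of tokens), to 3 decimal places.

Frequencies: meat:2, man:2, lead:2, village:2, walk:2, market:1, heart:1, slow:1, dog:1, tell:1, stand:1, sugar:1, bag:1, no:1
Hapax count = 9; token count = 19.
Ratio = 9 / 19 = 0.474

0.474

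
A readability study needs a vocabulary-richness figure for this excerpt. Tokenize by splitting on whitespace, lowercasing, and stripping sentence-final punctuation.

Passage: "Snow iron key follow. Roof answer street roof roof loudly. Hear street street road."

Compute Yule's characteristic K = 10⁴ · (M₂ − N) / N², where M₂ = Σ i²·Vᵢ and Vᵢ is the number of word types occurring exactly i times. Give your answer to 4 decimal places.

612.2449

Frequencies: roof:3, street:3, snow:1, iron:1, key:1, follow:1, answer:1, loudly:1, hear:1, road:1
N = 14. Frequency spectrum: V_1=8, V_3=2
M₂ = 1²·8 + 3²·2 = 26
K = 10000 × (26 − 14) / 14² = 612.2449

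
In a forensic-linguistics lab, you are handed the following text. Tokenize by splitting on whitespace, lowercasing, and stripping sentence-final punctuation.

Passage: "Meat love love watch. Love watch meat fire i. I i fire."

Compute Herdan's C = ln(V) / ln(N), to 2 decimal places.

N = 12, V = 5.
ln(V) = 1.609438, ln(N) = 2.484907
C = 1.609438 / 2.484907 = 0.65

0.65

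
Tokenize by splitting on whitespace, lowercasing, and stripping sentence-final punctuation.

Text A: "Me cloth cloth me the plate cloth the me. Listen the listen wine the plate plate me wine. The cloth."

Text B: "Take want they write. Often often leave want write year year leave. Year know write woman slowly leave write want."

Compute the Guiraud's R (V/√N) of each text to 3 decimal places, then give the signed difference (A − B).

A: V=6, N=20, R=1.342
B: V=10, N=20, R=2.236
Difference = 1.342 − 2.236 = -0.894

-0.894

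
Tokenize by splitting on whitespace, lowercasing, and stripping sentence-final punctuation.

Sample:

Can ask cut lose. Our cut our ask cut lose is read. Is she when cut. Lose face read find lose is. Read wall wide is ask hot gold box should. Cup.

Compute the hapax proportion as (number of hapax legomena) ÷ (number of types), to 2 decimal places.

Frequencies: cut:4, lose:4, is:4, ask:3, read:3, our:2, can:1, she:1, when:1, face:1, find:1, wall:1, wide:1, hot:1, gold:1, box:1, should:1, cup:1
Hapax count = 12; type count = 18.
Ratio = 12 / 18 = 0.67

0.67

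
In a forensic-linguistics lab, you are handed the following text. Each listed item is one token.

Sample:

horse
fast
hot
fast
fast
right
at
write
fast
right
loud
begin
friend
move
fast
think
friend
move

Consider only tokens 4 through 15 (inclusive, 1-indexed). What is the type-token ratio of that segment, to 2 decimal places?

Segment tokens 4–15: fast, fast, right, at, write, fast, right, loud, begin, friend, move, fast
Segment N = 12, segment V = 8.
TTR = 8 / 12 = 0.67

0.67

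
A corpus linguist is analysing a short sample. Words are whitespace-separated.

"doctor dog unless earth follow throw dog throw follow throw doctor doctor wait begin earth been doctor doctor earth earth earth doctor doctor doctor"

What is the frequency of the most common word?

Frequencies: doctor:8, earth:5, throw:3, dog:2, follow:2, unless:1, wait:1, begin:1, been:1
Most common: 'doctor' with frequency 8.

8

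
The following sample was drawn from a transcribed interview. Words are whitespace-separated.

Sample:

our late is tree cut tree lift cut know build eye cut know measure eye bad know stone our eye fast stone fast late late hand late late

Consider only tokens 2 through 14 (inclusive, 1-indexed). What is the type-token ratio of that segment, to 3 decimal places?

0.692

Segment tokens 2–14: late, is, tree, cut, tree, lift, cut, know, build, eye, cut, know, measure
Segment N = 13, segment V = 9.
TTR = 9 / 13 = 0.692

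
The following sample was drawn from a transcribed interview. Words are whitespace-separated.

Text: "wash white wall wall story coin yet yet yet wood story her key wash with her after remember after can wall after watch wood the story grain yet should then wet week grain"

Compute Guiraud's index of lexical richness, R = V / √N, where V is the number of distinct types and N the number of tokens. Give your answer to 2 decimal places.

3.48

N = 33, V = 20.
√N = 5.744563
R = 20 / 5.744563 = 3.48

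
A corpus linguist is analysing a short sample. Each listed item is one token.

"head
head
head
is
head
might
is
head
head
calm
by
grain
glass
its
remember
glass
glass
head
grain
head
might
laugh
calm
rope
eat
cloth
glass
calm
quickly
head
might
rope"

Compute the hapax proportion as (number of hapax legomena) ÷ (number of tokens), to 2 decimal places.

0.22

Frequencies: head:9, glass:4, might:3, calm:3, is:2, grain:2, rope:2, by:1, its:1, remember:1, laugh:1, eat:1, cloth:1, quickly:1
Hapax count = 7; token count = 32.
Ratio = 7 / 32 = 0.22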